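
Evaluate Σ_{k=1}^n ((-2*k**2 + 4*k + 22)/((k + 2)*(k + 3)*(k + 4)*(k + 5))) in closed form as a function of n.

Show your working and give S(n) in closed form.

S(n) = n*(-n**2 + 108*n + 373)/(60*(n**3 + 12*n**2 + 47*n + 60))

Step 1: r(k) = (k + 2)*(2*k - (k + 1)**2 + 13)/((k + 6)*(-k**2 + 2*k + 11)).
Gosper form: A/B · C(k+1)/C(k) with A=k + 2, B=k + 6, C=k**2 - 2*k - 11.
Need (k + 2)·f(k+1) − (k + 5)·f(k) = k**2 - 2*k - 11.
Degrees (1,1,2) ⇒ d ≤ 3.
Coefficient equations give f(k) = -k*(k**2 + 21*k + 44)/12.
Then R = B(k−1)f/C = -k*(k + 5)*(k**2 + 21*k + 44)/(12*(k**2 - 2*k - 11)), so s_k = R(k)·t_k = k*(k**2 + 21*k + 44)/(6*(k + 2)*(k + 3)*(k + 4)).
Verify: 2*(-k**2 + 2*k + 11)/(k**4 + 14*k**3 + 71*k**2 + 154*k + 120) matches t_k.
s_(n+1) = (n**3 + 24*n**2 + 89*n + 66)/(6*(n**3 + 12*n**2 + 47*n + 60)) and s_(1) = 11/60, so S(n) = n*(-n**2 + 108*n + 373)/(60*(n**3 + 12*n**2 + 47*n + 60)).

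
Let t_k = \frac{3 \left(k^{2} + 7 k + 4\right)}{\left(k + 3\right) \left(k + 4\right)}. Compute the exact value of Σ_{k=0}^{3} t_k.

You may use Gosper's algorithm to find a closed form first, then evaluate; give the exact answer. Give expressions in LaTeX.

Compute t_(k+1)/t_k: get (k + 3)*(7*k + (k + 1)**2 + 11)/((k + 5)*(k**2 + 7*k + 4)).
Normal form (A,B,C) = (k + 3, k + 5, k**2 + 7*k + 4).
Set up (k + 3)·f(k+1) − (k + 4)·f(k) − (k**2 + 7*k + 4) = 0.
d = 2 from the (1,1,2) case.
Solving with deg f ≤ 2: f(k) = k*(3*k + 1)/3.
So s_k = (B(k−1)f/C)·t_k = (k*(k + 4)*(3*k + 1)/(3*(k**2 + 7*k + 4)))·t_k = k*(3*k + 1)/(k + 3).
Verify: 3*(k**2 + 7*k + 4)/(k**2 + 7*k + 12) matches t_k.
Sum = s_(4) − s_(0); s_(4) = 52/7, s_(0) = 0 ⇒ 52/7.

Σ = 52/7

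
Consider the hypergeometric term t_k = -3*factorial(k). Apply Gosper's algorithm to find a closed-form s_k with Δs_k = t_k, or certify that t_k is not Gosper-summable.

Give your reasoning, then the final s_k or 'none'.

The ratio is k + 1.
So A=k + 1 and B=1, with C=1.
Key eq: (k + 1)·f(k+1) = (1)·f(k) + (1).
deg f ≤ -1 (via 1,0,0).
Bound -1 < 0, so the key equation has no polynomial solution.

none (Gosper's algorithm certifies no s_k)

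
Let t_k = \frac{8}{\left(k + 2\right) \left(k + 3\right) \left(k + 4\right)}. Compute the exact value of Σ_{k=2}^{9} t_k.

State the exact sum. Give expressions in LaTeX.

t_(k+1)/t_k = (k + 2)/(k + 5).
Gosper form: A/B · C(k+1)/C(k) with A=k + 2, B=k + 5, C=1.
Need (k + 2)·f(k+1) − (k + 4)·f(k) = 1.
d = 2 from the (1,1,0) case.
Coefficient equations give f(k) = k*(k + 5)/12.
Certificate R = B(k−1)f/C = k*(k + 4)*(k + 5)/12 gives s_k = 2*k*(k + 5)/(3*(k + 2)*(k + 3)).
Δs = 8/(k**3 + 9*k**2 + 26*k + 24), as required.
Σ_(k=2)^(9) t_k = s_(10) − s_(2) = 25/39 − (7/15) = 34/195.

Σ = 34/195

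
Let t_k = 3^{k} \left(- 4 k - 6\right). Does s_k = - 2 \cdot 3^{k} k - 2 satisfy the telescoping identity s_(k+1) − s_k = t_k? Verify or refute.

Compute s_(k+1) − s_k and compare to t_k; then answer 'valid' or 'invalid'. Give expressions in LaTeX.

valid (s_(k+1) − s_k reduces to t_k)

s_(k+1) = 2*3**(k + 1)*(-k - 1) - 2
s_(k+1) − s_k = 3**k*(-4*k - 6)
(s_(k+1) − s_k) − t_k = 0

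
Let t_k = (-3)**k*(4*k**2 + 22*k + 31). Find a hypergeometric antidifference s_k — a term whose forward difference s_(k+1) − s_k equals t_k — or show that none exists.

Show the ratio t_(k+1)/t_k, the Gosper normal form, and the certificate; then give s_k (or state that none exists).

s_k = (-3)**k*(-k**2 - 4*k - 4)

r(k) = 3*(-4*k**2 - 30*k - 57)/(4*k**2 + 22*k + 31) after simplifying.
Gosper form: A/B · C(k+1)/C(k) with A=-3, B=1, C=k**2 + 11*k/2 + 31/4.
Key eq: (-3)·f(k+1) = (1)·f(k) + (k**2 + 11*k/2 + 31/4).
Degrees (0,0,2) ⇒ d ≤ 2.
A polynomial solution: f(k) = -(k + 2)**2/4.
Then R = B(k−1)f/C = -(k + 2)**2/(4*k**2 + 22*k + 31), so s_k = R(k)·t_k = (-3)**k*(-k**2 - 4*k - 4).
Verify: (-3)**k*(4*k**2 + 22*k + 31) matches t_k.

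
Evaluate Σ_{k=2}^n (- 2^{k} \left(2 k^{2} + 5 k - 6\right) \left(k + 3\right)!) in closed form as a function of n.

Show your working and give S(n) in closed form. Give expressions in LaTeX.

t_(k+1)/t_k = 2*(2*k**3 + 17*k**2 + 37*k + 4)/(2*k**2 + 5*k - 6).
A = 2*k + 8, B = 1, C = k**2 + 5*k/2 - 3.
Solve (2*k + 8)·f(k+1) − (1)·f(k) = k**2 + 5*k/2 - 3.
deg f ≤ 1 (via 1,0,2).
Solve for f: f(k) = (k - 2)/2 (degree 1 ≤ 1).
Certificate R = B(k−1)f/C = (k - 2)/(2*k**2 + 5*k - 6) gives s_k = -2**k*(k - 2)*factorial(k + 3).
Δs = -2**k*(2*k**2 + 5*k - 6)*factorial(k + 3), as required.
Evaluate: s_(n+1) = -2**(n + 1)*(n - 1)*factorial(n + 4); subtract s_(2) = 0 ⇒ S(n) = -2**(n + 1)*(n - 1)*factorial(n + 4).

S(n) = - 2^{n + 1} \left(n - 1\right) \left(n + 4\right)!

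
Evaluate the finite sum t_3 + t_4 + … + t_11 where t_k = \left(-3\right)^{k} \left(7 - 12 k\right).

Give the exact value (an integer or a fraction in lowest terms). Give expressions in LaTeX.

Σ = 17006247

r(k) = 3*(-12*k - 5)/(12*k - 7) after simplifying.
So A=-3 and B=1, with C=k - 7/12.
Set up (-3)·f(k+1) − (1)·f(k) − (k - 7/12) = 0.
Degrees (0,0,1) ⇒ d ≤ 1.
Match coefficients ⇒ f(k) = -(3*k - 4)/12.
Get s_k = R·t_k = (-3)**k*(3*k - 4) with R(k) = B(k−1)f(k)/C(k) = -(3*k - 4)/(12*k - 7).
Verify: (-3)**k*(7 - 12*k) matches t_k.
Sum = s_(12) − s_(3); s_(12) = 17006112, s_(3) = -135 ⇒ 17006247.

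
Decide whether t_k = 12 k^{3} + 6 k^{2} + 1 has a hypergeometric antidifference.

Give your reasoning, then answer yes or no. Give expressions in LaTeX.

Step 1: r(k) = (12*(k + 1)**3 + 6*(k + 1)**2 + 1)/(12*k**3 + 6*k**2 + 1).
Factor: A=1; B=1; C=k**3 + k**2/2 + 1/12.
Set up (1)·f(k+1) − (1)·f(k) − (k**3 + k**2/2 + 1/12) = 0.
Degrees (0,0,3) ⇒ d ≤ 4.
Solve for f: f(k) = k*(3*k**3 - 4*k**2 + 2)/12 (degree 4 ≤ 4).
Get s_k = R·t_k = k*(3*k**3 - 4*k**2 + 2) with R(k) = B(k−1)f(k)/C(k) = k*(3*k**3 - 4*k**2 + 2)/(12*k**3 + 6*k**2 + 1).
Verify: 12*k**3 + 6*k**2 + 1 matches t_k.

Yes. s_k = k \left(3 k^{3} - 4 k^{2} + 2\right).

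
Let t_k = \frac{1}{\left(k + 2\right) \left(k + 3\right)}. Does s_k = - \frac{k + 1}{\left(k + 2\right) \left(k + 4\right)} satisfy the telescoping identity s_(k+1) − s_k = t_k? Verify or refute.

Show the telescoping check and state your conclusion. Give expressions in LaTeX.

Invalid: residual \frac{3 \left(- 2 k - 7\right)}{k^{4} + 14 k^{3} + 71 k^{2} + 154 k + 120} ≠ 0.

s_(k+1) = (-k - 2)/((k + 3)*(k + 5))
s_(k+1) − s_k = (k**2 + 3*k - 1)/(k**4 + 14*k**3 + 71*k**2 + 154*k + 120)
(s_(k+1) − s_k) − t_k = 3*(-2*k - 7)/(k**4 + 14*k**3 + 71*k**2 + 154*k + 120)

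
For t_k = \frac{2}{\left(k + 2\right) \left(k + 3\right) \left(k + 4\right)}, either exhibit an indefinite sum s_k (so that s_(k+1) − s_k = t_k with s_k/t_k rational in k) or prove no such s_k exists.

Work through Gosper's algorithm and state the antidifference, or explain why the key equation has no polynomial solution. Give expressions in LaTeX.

The ratio is (k + 2)/(k + 5).
Factor: A=k + 2; B=k + 5; C=1.
Key eq: (k + 2)·f(k+1) = (k + 4)·f(k) + (1).
Bound: deg f ≤ 2.
Solve for f: f(k) = k*(k + 5)/12 (degree 2 ≤ 2).
So s_k = (B(k−1)f/C)·t_k = (k*(k + 4)*(k + 5)/12)·t_k = k*(k + 5)/(6*(k + 2)*(k + 3)).
Check: Δs_k = 2/(k**3 + 9*k**2 + 26*k + 24). ✓

s_k = \frac{k \left(k + 5\right)}{6 \left(k + 2\right) \left(k + 3\right)}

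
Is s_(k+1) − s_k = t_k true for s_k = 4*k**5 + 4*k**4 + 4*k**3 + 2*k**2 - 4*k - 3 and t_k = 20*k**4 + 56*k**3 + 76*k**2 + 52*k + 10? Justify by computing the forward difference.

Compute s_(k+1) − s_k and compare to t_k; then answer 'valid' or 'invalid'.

Valid — Δs_k = t_k.

s_(k+1) = 4*k**5 + 24*k**4 + 60*k**3 + 78*k**2 + 48*k + 7
s_(k+1) − s_k = 20*k**4 + 56*k**3 + 76*k**2 + 52*k + 10
(s_(k+1) − s_k) − t_k = 0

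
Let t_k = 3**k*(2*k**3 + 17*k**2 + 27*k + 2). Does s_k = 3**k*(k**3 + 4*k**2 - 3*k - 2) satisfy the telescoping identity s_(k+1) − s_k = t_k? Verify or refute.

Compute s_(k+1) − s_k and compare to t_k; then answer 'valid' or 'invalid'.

Valid — Δs_k = t_k.

s_(k+1) = 3**(k + 1)*k*(k**2 + 7*k + 8)
s_(k+1) − s_k = 3**k*(2*k**3 + 17*k**2 + 27*k + 2)
(s_(k+1) − s_k) − t_k = 0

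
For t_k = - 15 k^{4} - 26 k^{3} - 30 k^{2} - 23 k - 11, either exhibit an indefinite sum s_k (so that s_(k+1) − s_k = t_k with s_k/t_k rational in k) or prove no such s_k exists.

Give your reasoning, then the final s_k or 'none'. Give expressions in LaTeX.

r(k) = (15*k**4 + 86*k**3 + 198*k**2 + 221*k + 105)/(15*k**4 + 26*k**3 + 30*k**2 + 23*k + 11) after simplifying.
Factor: A=1; B=1; C=k**4 + 26*k**3/15 + 2*k**2 + 23*k/15 + 11/15.
Set up (1)·f(k+1) − (1)·f(k) − (k**4 + 26*k**3/15 + 2*k**2 + 23*k/15 + 11/15) = 0.
d = 5 from the (0,0,4) case.
A polynomial solution: f(k) = k*(3*k**4 - k**3 + 2*k**2 + 3*k + 4)/15.
So s_k = (B(k−1)f/C)·t_k = (k*(3*k**4 - k**3 + 2*k**2 + 3*k + 4)/(15*k**4 + 26*k**3 + 30*k**2 + 23*k + 11))·t_k = k*(-3*k**4 + k**3 - 2*k**2 - 3*k - 4).
Check: Δs_k = -15*k**4 - 26*k**3 - 30*k**2 - 23*k - 11. ✓

s_k = k \left(- 3 k^{4} + k^{3} - 2 k^{2} - 3 k - 4\right)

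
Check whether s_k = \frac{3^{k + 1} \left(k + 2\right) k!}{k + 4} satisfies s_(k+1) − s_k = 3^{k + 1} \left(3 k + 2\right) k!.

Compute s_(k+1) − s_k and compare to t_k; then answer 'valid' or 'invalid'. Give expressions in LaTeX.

Invalid: residual - \frac{6 \cdot 3^{k} \left(3 k^{2} + 14 k + 7\right) k!}{\left(k + 4\right) \left(k + 5\right)} ≠ 0.

s_(k+1) = 3**(k + 2)*(k + 3)*factorial(k + 1)/(k + 5)
s_(k+1) − s_k = 3**(k + 1)*(3*k**3 + 23*k**2 + 50*k + 26)*factorial(k)/((k + 4)*(k + 5))
(s_(k+1) − s_k) − t_k = -6*3**k*(3*k**2 + 14*k + 7)*factorial(k)/((k + 4)*(k + 5))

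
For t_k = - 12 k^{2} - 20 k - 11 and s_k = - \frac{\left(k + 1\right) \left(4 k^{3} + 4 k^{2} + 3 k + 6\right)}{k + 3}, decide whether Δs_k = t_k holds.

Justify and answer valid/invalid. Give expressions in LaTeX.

Invalid: residual \frac{2 \left(8 k^{3} + 52 k^{2} + 68 k + 27\right)}{k^{2} + 7 k + 12} ≠ 0.

s_(k+1) = (-4*k**4 - 24*k**3 - 55*k**2 - 63*k - 34)/(k + 4)
s_(k+1) − s_k = (-12*k**4 - 88*k**3 - 191*k**2 - 181*k - 78)/(k**2 + 7*k + 12)
(s_(k+1) − s_k) − t_k = 2*(8*k**3 + 52*k**2 + 68*k + 27)/(k**2 + 7*k + 12)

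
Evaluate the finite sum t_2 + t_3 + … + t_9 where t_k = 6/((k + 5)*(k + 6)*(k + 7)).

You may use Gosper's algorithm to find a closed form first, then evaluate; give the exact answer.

Σ = 23/560

r(k) = (k + 5)/(k + 8) after simplifying.
A = k + 5, B = k + 8, C = 1.
Key eq: (k + 5)·f(k+1) = (k + 7)·f(k) + (1).
deg f ≤ 2 (via 1,1,0).
Match coefficients ⇒ f(k) = k*(k + 11)/60.
Then R = B(k−1)f/C = k*(k + 7)*(k + 11)/60, so s_k = R(k)·t_k = k*(k + 11)/(10*(k + 5)*(k + 6)).
s_(k+1) − s_k = 6/(k**3 + 18*k**2 + 107*k + 210) = t_k.
Telescoping: Σ = s_(10) − s_(2) = 7/80 − (13/280) = 23/560.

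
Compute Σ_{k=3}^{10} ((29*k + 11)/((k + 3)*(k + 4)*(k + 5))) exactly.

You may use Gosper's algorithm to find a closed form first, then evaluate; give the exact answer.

Σ = 52/35

Ratio r(k) = (k + 3)*(29*k + 40)/((k + 6)*(29*k + 11)).
Normal form (A,B,C) = (k + 3, k + 6, k + 11/29).
Key eq: (k + 3)·f(k+1) = (k + 5)·f(k) + (k + 11/29).
d = 2 from the (1,1,1) case.
A polynomial solution: f(k) = k*(49*k - 5)/348.
Certificate R = B(k−1)f/C = k*(k + 5)*(49*k - 5)/(12*(29*k + 11)) gives s_k = k*(49*k - 5)/(12*(k + 3)*(k + 4)).
Check: Δs_k = (29*k + 11)/(k**3 + 12*k**2 + 47*k + 60). ✓
Telescoping: Σ = s_(11) − s_(3) = 979/420 − (71/84) = 52/35.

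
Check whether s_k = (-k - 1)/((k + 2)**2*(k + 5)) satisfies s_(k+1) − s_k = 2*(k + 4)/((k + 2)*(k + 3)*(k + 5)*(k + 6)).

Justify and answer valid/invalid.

s_(k+1) = (-k - 2)/((k + 3)**2*(k + 6))
s_(k+1) − s_k = ((k + 1)*(k + 3)**2*(k + 6) - (k + 2)**3*(k + 5))/((k + 2)**2*(k + 3)**2*(k + 5)*(k + 6))
(s_(k+1) − s_k) − t_k = (-3*k**2 - 21*k - 34)/(k**6 + 21*k**5 + 177*k**4 + 767*k**3 + 1806*k**2 + 2196*k + 1080)

Invalid: residual (-3*k**2 - 21*k - 34)/(k**6 + 21*k**5 + 177*k**4 + 767*k**3 + 1806*k**2 + 2196*k + 1080) ≠ 0.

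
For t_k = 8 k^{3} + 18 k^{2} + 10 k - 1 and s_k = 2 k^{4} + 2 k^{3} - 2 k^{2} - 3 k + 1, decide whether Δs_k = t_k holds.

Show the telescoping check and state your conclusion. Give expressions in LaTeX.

s_(k+1) = k*(2*k**3 + 10*k**2 + 16*k + 7)
s_(k+1) − s_k = 8*k**3 + 18*k**2 + 10*k - 1
(s_(k+1) − s_k) − t_k = 0

Valid: the claim telescopes to t_k.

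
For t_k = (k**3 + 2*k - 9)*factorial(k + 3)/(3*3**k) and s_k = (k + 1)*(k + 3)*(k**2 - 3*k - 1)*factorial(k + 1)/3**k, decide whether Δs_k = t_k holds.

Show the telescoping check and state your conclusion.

Invalid: residual -(k**4 + 2*k**3 - k**2 + 4*k - 15)*factorial(k + 1)/(3*3**k) ≠ 0.

s_(k+1) = (k + 2)*(k + 4)*(k**2 - k - 3)*factorial(k + 2)/(3*3**k)
s_(k+1) − s_k = (k**5 + 4*k**4 + 6*k**3 + 2*k**2 - 37*k - 39)*factorial(k + 1)/(3*3**k)
(s_(k+1) − s_k) − t_k = -(k**4 + 2*k**3 - k**2 + 4*k - 15)*factorial(k + 1)/(3*3**k)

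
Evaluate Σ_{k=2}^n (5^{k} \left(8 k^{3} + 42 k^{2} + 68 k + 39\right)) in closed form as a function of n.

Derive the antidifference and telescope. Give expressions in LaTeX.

S(n) = 10 \cdot 5^{n} n^{3} + 45 \cdot 5^{n} n^{2} + 70 \cdot 5^{n} n + 40 \cdot 5^{n} - 825

Compute t_(k+1)/t_k: get 5*(8*k**3 + 66*k**2 + 176*k + 157)/(8*k**3 + 42*k**2 + 68*k + 39).
Gosper form: A/B · C(k+1)/C(k) with A=5, B=1, C=k**3 + 21*k**2/4 + 17*k/2 + 39/8.
Need (5)·f(k+1) − (1)·f(k) = k**3 + 21*k**2/4 + 17*k/2 + 39/8.
deg f ≤ 3 (via 0,0,3).
Solving with deg f ≤ 3: f(k) = (k + 1)*(2*k**2 + k + 1)/8.
So s_k = (B(k−1)f/C)·t_k = ((k + 1)*(2*k**2 + k + 1)/(8*k**3 + 42*k**2 + 68*k + 39))·t_k = 5**k*(2*k**3 + 3*k**2 + 2*k + 1).
Δs = 5**k*(8*k**3 + 42*k**2 + 68*k + 39), as required.
Telescope: S(n) = s_(n+1) − s_(2) = 5**(n + 1)*(2*n**3 + 9*n**2 + 14*n + 8) − (825) = 10*5**n*n**3 + 45*5**n*n**2 + 70*5**n*n + 40*5**n - 825.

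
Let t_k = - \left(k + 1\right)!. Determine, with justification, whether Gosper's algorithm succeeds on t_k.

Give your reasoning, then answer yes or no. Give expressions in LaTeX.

t_(k+1)/t_k = k + 2.
Factor: A=k + 2; B=1; C=1.
Key eq: (k + 2)·f(k+1) = (1)·f(k) + (1).
d = -1 from the (1,0,0) case.
Bound -1 < 0, so the key equation has no polynomial solution.

No — t_k has no hypergeometric antidifference.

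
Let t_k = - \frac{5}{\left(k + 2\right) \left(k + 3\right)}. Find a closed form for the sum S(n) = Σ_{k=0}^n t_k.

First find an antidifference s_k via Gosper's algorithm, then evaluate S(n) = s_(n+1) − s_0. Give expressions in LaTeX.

S(n) = \frac{5 \left(- n - 1\right)}{2 \left(n + 3\right)}

r(k) = (k + 2)/(k + 4) after simplifying.
So A=k + 2 and B=k + 4, with C=1.
Key eq: (k + 2)·f(k+1) = (k + 3)·f(k) + (1).
Degrees (1,1,0) ⇒ d ≤ 1.
Match coefficients ⇒ f(k) = k/2.
Then R = B(k−1)f/C = k*(k + 3)/2, so s_k = R(k)·t_k = -5*k/(2*k + 4).
s_(k+1) − s_k = -5/(k**2 + 5*k + 6) = t_k.
s_(n+1) = 5*(-n - 1)/(2*(n + 3)) and s_(0) = 0, so S(n) = 5*(-n - 1)/(2*(n + 3)).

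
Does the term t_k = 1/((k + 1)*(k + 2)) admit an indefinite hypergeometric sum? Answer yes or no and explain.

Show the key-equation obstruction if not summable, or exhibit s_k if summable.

Yes. s_k = k/(k + 1).

The ratio is (k + 1)/(k + 3).
Gosper form: A/B · C(k+1)/C(k) with A=k + 1, B=k + 3, C=1.
Set up (k + 1)·f(k+1) − (k + 2)·f(k) − (1) = 0.
Bound: deg f ≤ 1.
A polynomial solution: f(k) = k.
Then R = B(k−1)f/C = k*(k + 2), so s_k = R(k)·t_k = k/(k + 1).
Verify: 1/(k**2 + 3*k + 2) matches t_k.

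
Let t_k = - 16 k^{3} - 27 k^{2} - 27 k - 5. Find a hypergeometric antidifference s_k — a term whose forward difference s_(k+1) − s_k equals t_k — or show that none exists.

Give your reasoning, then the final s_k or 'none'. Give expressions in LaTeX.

Compute t_(k+1)/t_k: get (16*k**3 + 75*k**2 + 129*k + 75)/(16*k**3 + 27*k**2 + 27*k + 5).
Take A(k)=1, B(k)=1, C(k)=k**3 + 27*k**2/16 + 27*k/16 + 5/16.
Solve (1)·f(k+1) − (1)·f(k) = k**3 + 27*k**2/16 + 27*k/16 + 5/16.
d = 4 from the (0,0,3) case.
Coefficient equations give f(k) = k*(4*k**3 + k**2 + 4*k - 4)/16.
R(k) = B(k−1)·f(k)/C(k) = k*(4*k**3 + k**2 + 4*k - 4)/(16*k**3 + 27*k**2 + 27*k + 5); s_k = R·t_k = k*(-4*k**3 - k**2 - 4*k + 4).
Verify: -16*k**3 - 27*k**2 - 27*k - 5 matches t_k.

s_k = k \left(- 4 k^{3} - k^{2} - 4 k + 4\right)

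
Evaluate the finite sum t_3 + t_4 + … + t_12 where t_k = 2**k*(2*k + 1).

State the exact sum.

The ratio is 2*(2*k + 3)/(2*k + 1).
Factor: A=2; B=1; C=k + 1/2.
Need (2)·f(k+1) − (1)·f(k) = k + 1/2.
d = 1 from the (0,0,1) case.
Coefficient equations give f(k) = (2*k - 3)/2.
Get s_k = R·t_k = 2**k*(2*k - 3) with R(k) = B(k−1)f(k)/C(k) = (2*k - 3)/(2*k + 1).
s_(k+1) − s_k = 2**k*(2*k + 1) = t_k.
Σ_(k=3)^(12) t_k = s_(13) − s_(3) = 188416 − (24) = 188392.

Σ = 188392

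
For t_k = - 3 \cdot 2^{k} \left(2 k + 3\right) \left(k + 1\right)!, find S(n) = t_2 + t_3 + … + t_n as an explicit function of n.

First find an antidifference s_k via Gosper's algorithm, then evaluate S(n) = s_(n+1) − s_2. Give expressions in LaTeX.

Ratio r(k) = 2*(k + 2)*(2*k + 5)/(2*k + 3).
Gosper form: A/B · C(k+1)/C(k) with A=2*k + 4, B=1, C=k + 3/2.
f must satisfy (2*k + 4)·f(k+1) − (1)·f(k) = k + 3/2.
Degrees (1,0,1) ⇒ d ≤ 0.
Solve for f: f(k) = 1/2 (degree 0 ≤ 0).
Certificate R = B(k−1)f/C = 1/(2*k + 3) gives s_k = -3*2**k*factorial(k + 1).
s_(k+1) − s_k = -3*2**k*(2*k + 3)*factorial(k + 1) = t_k.
Telescope: S(n) = s_(n+1) − s_(2) = -6*2**n*factorial(n + 2) − (-72) = -6*2**n*factorial(n + 2) + 72.

S(n) = - 6 \cdot 2^{n} \left(n + 2\right)! + 72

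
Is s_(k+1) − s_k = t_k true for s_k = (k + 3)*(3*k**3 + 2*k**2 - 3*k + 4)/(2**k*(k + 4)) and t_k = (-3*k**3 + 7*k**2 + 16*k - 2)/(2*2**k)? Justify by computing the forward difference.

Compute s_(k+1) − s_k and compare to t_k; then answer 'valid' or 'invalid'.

s_(k+1) = (3*k**4 + 23*k**3 + 54*k**2 + 46*k + 24)/(2*2**k*(k + 5))
s_(k+1) − s_k = (-3*k**5 - 17*k**4 + 30*k**3 + 242*k**2 + 234*k - 24)/(2*2**k*(k**2 + 9*k + 20))
(s_(k+1) − s_k) − t_k = (3*k**4 + 11*k**3 - 40*k**2 - 68*k + 16)/(2*2**k*(k**2 + 9*k + 20))

Invalid: residual (3*k**4 + 11*k**3 - 40*k**2 - 68*k + 16)/(2*2**k*(k**2 + 9*k + 20)) ≠ 0.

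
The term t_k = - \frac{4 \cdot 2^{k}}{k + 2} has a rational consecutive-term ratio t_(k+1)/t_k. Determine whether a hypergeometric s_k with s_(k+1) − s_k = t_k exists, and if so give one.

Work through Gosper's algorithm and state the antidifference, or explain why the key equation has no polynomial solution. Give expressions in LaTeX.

t_(k+1)/t_k = 2*(k + 2)/(k + 3).
Take A(k)=2*k + 4, B(k)=k + 3, C(k)=1.
Set up (2*k + 4)·f(k+1) − (k + 2)·f(k) − (1) = 0.
Bound: deg f ≤ -1.
d = -1 < 0 ⇒ no nonzero polynomial f; not summable.

no hypergeometric antidifference exists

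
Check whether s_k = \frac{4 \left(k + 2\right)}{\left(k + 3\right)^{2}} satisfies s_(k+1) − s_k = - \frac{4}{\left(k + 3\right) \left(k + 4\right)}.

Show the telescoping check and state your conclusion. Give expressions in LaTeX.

s_(k+1) = 4*(k + 3)/(k + 4)**2
s_(k+1) − s_k = 4*(-(k + 2)*(k + 4)**2 + (k + 3)**3)/((k + 3)**2*(k + 4)**2)
(s_(k+1) − s_k) − t_k = 4*(2*k + 7)/(k**4 + 14*k**3 + 73*k**2 + 168*k + 144)

Invalid: residual \frac{4 \left(2 k + 7\right)}{k^{4} + 14 k^{3} + 73 k^{2} + 168 k + 144} ≠ 0.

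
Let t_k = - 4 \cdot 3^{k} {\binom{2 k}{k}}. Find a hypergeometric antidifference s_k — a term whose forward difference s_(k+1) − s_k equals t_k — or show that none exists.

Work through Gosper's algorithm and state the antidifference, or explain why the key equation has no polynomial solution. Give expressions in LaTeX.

Step 1: r(k) = 6*(2*k + 1)/(k + 1).
Gosper form: A/B · C(k+1)/C(k) with A=12*k + 6, B=k + 1, C=1.
Solve (12*k + 6)·f(k+1) − (k)·f(k) = 1.
d = -1 from the (1,1,0) case.
Negative degree bound (-1): no f exists, t_k not Gosper-summable.

none (Gosper's algorithm certifies no s_k)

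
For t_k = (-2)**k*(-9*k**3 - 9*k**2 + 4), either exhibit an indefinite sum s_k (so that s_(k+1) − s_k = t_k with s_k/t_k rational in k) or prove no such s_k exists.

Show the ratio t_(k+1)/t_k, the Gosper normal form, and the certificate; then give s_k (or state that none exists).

Step 1: r(k) = 2*(-9*(k + 1)**3 - 9*(k + 1)**2 + 4)/(9*k**3 + 9*k**2 - 4).
Gosper form: A/B · C(k+1)/C(k) with A=-2, B=1, C=k**3 + k**2 - 4/9.
f must satisfy (-2)·f(k+1) − (1)·f(k) = k**3 + k**2 - 4/9.
Degrees (0,0,3) ⇒ d ≤ 3.
A polynomial solution: f(k) = -k*(3*k**2 - 3*k - 2)/9.
Certificate R = B(k−1)f/C = -k*(3*k**2 - 3*k - 2)/(9*k**3 + 9*k**2 - 4) gives s_k = (-2)**k*k*(3*k**2 - 3*k - 2).
s_(k+1) − s_k = (-2)**k*(-9*k**3 - 9*k**2 + 4) = t_k.

s_k = (-2)**k*k*(3*k**2 - 3*k - 2)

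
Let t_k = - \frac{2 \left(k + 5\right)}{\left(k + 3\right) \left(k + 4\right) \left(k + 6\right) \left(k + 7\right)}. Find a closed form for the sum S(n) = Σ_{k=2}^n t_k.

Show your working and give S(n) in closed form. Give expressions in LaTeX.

S(n) = \frac{- n^{2} - 11 n + 12}{40 \left(n^{2} + 11 n + 28\right)}

Compute t_(k+1)/t_k: get (k + 3)*(k + 6)**2/((k + 5)**2*(k + 8)).
Factor: A=k + 3; B=k + 8; C=k**2 + 10*k + 25.
f must satisfy (k + 3)·f(k+1) − (k + 7)·f(k) = k**2 + 10*k + 25.
Bound: deg f ≤ 4.
Coefficient equations give f(k) = k*(k + 4)*(k + 5)*(k + 9)/36.
Certificate R = B(k−1)f/C = k*(k + 4)*(k + 7)*(k + 9)/(36*(k + 5)) gives s_k = k*(-k - 9)/(18*(k**2 + 9*k + 18)).
Verify: 2*(-k - 5)/(k**4 + 20*k**3 + 145*k**2 + 450*k + 504) matches t_k.
Σ_(k=2)^n t_k = s_(n+1) − s_(2) = ((-n**2 - 11*n - 10)/(18*(n**2 + 11*n + 28))) − (-11/360), i.e. (-n**2 - 11*n + 12)/(40*(n**2 + 11*n + 28)).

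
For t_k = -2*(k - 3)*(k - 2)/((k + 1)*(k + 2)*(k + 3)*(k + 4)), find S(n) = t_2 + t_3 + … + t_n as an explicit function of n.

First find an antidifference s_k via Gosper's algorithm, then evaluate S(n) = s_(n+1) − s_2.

Ratio r(k) = (k - 1)*(k + 1)/((k - 3)*(k + 5)).
So A=k + 1 and B=k + 5, with C=k**2 - 5*k + 6.
Need (k + 1)·f(k+1) − (k + 4)·f(k) = k**2 - 5*k + 6.
Degrees (1,1,2) ⇒ d ≤ 3.
Coefficient equations give f(k) = k*(k**2 + 3*k + 14)/3.
Get s_k = R·t_k = 2*k*(-k**2 - 3*k - 14)/(3*(k**3 + 6*k**2 + 11*k + 6)) with R(k) = B(k−1)f(k)/C(k) = k*(k + 4)*(k**2 + 3*k + 14)/(3*(k - 3)*(k - 2)).
Δs = 2*(-k**2 + 5*k - 6)/(k**4 + 10*k**3 + 35*k**2 + 50*k + 24), as required.
Σ_(k=2)^n t_k = s_(n+1) − s_(2) = (2*(-n**3 - 6*n**2 - 23*n - 18)/(3*(n**3 + 9*n**2 + 26*n + 24))) − (-8/15), i.e. 2*(-n**3 + 6*n**2 - 11*n + 6)/(15*(n**3 + 9*n**2 + 26*n + 24)).

S(n) = 2*(-n**3 + 6*n**2 - 11*n + 6)/(15*(n**3 + 9*n**2 + 26*n + 24))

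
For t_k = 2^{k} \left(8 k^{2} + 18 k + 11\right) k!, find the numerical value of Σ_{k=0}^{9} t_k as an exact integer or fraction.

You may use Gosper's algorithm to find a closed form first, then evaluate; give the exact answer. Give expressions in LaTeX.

Σ = 159783321597

r(k) = 2*(8*k**3 + 42*k**2 + 71*k + 37)/(8*k**2 + 18*k + 11) after simplifying.
So A=2*k + 2 and B=1, with C=k**2 + 9*k/4 + 11/8.
f must satisfy (2*k + 2)·f(k+1) − (1)·f(k) = k**2 + 9*k/4 + 11/8.
Bound: deg f ≤ 1.
Solve for f: f(k) = (4*k + 3)/8 (degree 1 ≤ 1).
Then R = B(k−1)f/C = (4*k + 3)/(8*k**2 + 18*k + 11), so s_k = R(k)·t_k = 2**k*(4*k + 3)*factorial(k).
Δs = 2**k*(8*k**2 + 18*k + 11)*factorial(k), as required.
Telescoping: Σ = s_(10) − s_(0) = 159783321600 − (3) = 159783321597.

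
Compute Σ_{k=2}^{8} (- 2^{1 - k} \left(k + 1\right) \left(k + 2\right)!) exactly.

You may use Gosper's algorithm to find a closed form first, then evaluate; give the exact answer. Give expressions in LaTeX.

Ratio r(k) = (k + 2)*(k + 3)/(2*(k + 1)).
A = k/2 + 3/2, B = 1, C = k + 1.
f must satisfy (k/2 + 3/2)·f(k+1) − (1)·f(k) = k + 1.
Bound: deg f ≤ 0.
A polynomial solution: f(k) = 2.
Get s_k = R·t_k = -2**(2 - k)*factorial(k + 2) with R(k) = B(k−1)f(k)/C(k) = 2/(k + 1).
s_(k+1) − s_k = -2**(1 - k)*(k + 1)*factorial(k + 2) = t_k.
Sum = s_(9) − s_(2); s_(9) = -311850, s_(2) = -24 ⇒ -311826.

Σ = -311826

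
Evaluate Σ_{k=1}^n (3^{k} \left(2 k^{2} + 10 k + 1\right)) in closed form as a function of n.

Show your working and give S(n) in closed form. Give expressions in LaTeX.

S(n) = 3 \cdot 3^{n} n^{2} + 12 \cdot 3^{n} n - 3 \cdot 3^{n} + 3

t_(k+1)/t_k = 3*(2*k**2 + 14*k + 13)/(2*k**2 + 10*k + 1).
Take A(k)=3, B(k)=1, C(k)=k**2 + 5*k + 1/2.
Key eq: (3)·f(k+1) = (1)·f(k) + (k**2 + 5*k + 1/2).
Bound: deg f ≤ 2.
A polynomial solution: f(k) = (k**2 + 2*k - 4)/2.
R(k) = B(k−1)·f(k)/C(k) = (k**2 + 2*k - 4)/(2*k**2 + 10*k + 1); s_k = R·t_k = 3**k*(k**2 + 2*k - 4).
Δs = 3**k*(2*k**2 + 10*k + 1), as required.
Evaluate: s_(n+1) = 3**(n + 1)*(n**2 + 4*n - 1); subtract s_(1) = -3 ⇒ S(n) = 3*3**n*n**2 + 12*3**n*n - 3*3**n + 3.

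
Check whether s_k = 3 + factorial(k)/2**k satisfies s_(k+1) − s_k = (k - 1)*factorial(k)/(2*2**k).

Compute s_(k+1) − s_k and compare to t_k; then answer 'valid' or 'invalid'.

valid; difference matches t_k

s_(k+1) = (6*2**k + k*factorial(k) + factorial(k))/(2*2**k)
s_(k+1) − s_k = (k - 1)*factorial(k)/(2*2**k)
(s_(k+1) − s_k) − t_k = 0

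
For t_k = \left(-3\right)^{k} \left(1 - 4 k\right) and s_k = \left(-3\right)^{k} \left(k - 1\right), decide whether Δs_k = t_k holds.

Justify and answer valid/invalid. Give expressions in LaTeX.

s_(k+1) = (-3)**(k + 1)*k
s_(k+1) − s_k = (-3)**k*(1 - 4*k)
(s_(k+1) − s_k) − t_k = 0

Valid: the claim telescopes to t_k.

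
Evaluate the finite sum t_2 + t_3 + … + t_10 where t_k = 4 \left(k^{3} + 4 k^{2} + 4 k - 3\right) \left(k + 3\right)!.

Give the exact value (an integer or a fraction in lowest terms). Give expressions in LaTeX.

Compute t_(k+1)/t_k: get (k**4 + 11*k**3 + 43*k**2 + 66*k + 24)/(k**3 + 4*k**2 + 4*k - 3).
Gosper form: A/B · C(k+1)/C(k) with A=k + 4, B=1, C=k**3 + 4*k**2 + 4*k - 3.
Solve (k + 4)·f(k+1) − (1)·f(k) = k**3 + 4*k**2 + 4*k - 3.
d = 2 from the (1,0,3) case.
Match coefficients ⇒ f(k) = k**2 - k - 1.
Certificate R = B(k−1)f/C = (k**2 - k - 1)/(k**3 + 4*k**2 + 4*k - 3) gives s_k = 4*(k**2 - k - 1)*factorial(k + 3).
Verify: 4*(k**3 + 4*k**2 + 4*k - 3)*factorial(k + 3) matches t_k.
Σ_(k=2)^(10) t_k = s_(11) − s_(2) = 38009734963200 − (480) = 38009734962720.

Σ = 38009734962720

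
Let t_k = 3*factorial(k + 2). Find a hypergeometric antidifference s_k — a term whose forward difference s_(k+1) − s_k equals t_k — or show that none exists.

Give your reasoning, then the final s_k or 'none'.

t_(k+1)/t_k = k + 3.
A = k + 3, B = 1, C = 1.
Solve (k + 3)·f(k+1) − (1)·f(k) = 1.
From deg A=1, deg B=0, deg C=0: d=-1.
Bound -1 < 0, so the key equation has no polynomial solution.

not Gosper-summable; s_k does not exist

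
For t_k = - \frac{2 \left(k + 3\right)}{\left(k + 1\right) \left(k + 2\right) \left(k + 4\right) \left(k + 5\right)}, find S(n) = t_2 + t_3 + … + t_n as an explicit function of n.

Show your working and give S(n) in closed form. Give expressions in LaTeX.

t_(k+1)/t_k = (k + 1)*(k + 4)**2/((k + 3)**2*(k + 6)).
So A=k + 1 and B=k + 6, with C=k**2 + 6*k + 9.
Set up (k + 1)·f(k+1) − (k + 5)·f(k) − (k**2 + 6*k + 9) = 0.
deg f ≤ 4 (via 1,1,2).
Coefficient equations give f(k) = k*(k + 2)*(k + 3)*(k + 5)/8.
Certificate R = B(k−1)f/C = k*(k + 2)*(k + 5)**2/(8*(k + 3)) gives s_k = k*(-k - 5)/(4*(k**2 + 5*k + 4)).
Check: Δs_k = 2*(-k - 3)/(k**4 + 12*k**3 + 49*k**2 + 78*k + 40). ✓
Evaluate: s_(n+1) = (-n**2 - 7*n - 6)/(4*(n**2 + 7*n + 10)); subtract s_(2) = -7/36 ⇒ S(n) = (-n**2 - 7*n + 8)/(18*(n**2 + 7*n + 10)).

S(n) = \frac{- n^{2} - 7 n + 8}{18 \left(n^{2} + 7 n + 10\right)}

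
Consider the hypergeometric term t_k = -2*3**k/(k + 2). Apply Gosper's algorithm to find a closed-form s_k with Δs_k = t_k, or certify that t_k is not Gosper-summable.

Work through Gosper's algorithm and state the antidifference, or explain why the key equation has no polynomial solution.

r(k) = 3*(k + 2)/(k + 3) after simplifying.
Normal form (A,B,C) = (3*k + 6, k + 3, 1).
Solve (3*k + 6)·f(k+1) − (k + 2)·f(k) = 1.
d = -1 from the (1,1,0) case.
Bound -1 < 0, so the key equation has no polynomial solution.

not Gosper-summable; s_k does not exist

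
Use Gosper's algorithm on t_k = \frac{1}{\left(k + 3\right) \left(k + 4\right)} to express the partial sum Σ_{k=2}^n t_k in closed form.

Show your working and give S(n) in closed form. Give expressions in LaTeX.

The ratio is (k + 3)/(k + 5).
Gosper form: A/B · C(k+1)/C(k) with A=k + 3, B=k + 5, C=1.
f must satisfy (k + 3)·f(k+1) − (k + 4)·f(k) = 1.
d = 1 from the (1,1,0) case.
Match coefficients ⇒ f(k) = k/3.
R(k) = B(k−1)·f(k)/C(k) = k*(k + 4)/3; s_k = R·t_k = k/(3*(k + 3)).
Check: Δs_k = 1/(k**2 + 7*k + 12). ✓
s_(n+1) = (n + 1)/(3*(n + 4)) and s_(2) = 2/15, so S(n) = (n - 1)/(5*(n + 4)).

S(n) = \frac{n - 1}{5 \left(n + 4\right)}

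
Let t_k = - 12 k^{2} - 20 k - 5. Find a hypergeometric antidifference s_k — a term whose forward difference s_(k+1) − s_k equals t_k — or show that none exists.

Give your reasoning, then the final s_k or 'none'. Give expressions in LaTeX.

Compute t_(k+1)/t_k: get (12*k**2 + 44*k + 37)/(12*k**2 + 20*k + 5).
A = 1, B = 1, C = k**2 + 5*k/3 + 5/12.
Need (1)·f(k+1) − (1)·f(k) = k**2 + 5*k/3 + 5/12.
Degrees (0,0,2) ⇒ d ≤ 3.
Match coefficients ⇒ f(k) = k*(2*k - 1)*(2*k + 3)/12.
Certificate R = B(k−1)f/C = k*(2*k - 1)*(2*k + 3)/(12*k**2 + 20*k + 5) gives s_k = k*(-4*k**2 - 4*k + 3).
s_(k+1) − s_k = -12*k**2 - 20*k - 5 = t_k.

s_k = k \left(- 4 k^{2} - 4 k + 3\right)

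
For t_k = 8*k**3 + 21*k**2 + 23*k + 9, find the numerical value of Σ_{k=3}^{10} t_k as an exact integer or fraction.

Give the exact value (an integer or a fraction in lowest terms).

Step 1: r(k) = (8*k**3 + 45*k**2 + 89*k + 61)/(8*k**3 + 21*k**2 + 23*k + 9).
Factor: A=1; B=1; C=k**3 + 21*k**2/8 + 23*k/8 + 9/8.
Solve (1)·f(k+1) − (1)·f(k) = k**3 + 21*k**2/8 + 23*k/8 + 9/8.
Degrees (0,0,3) ⇒ d ≤ 4.
Solving with deg f ≤ 4: f(k) = k*(2*k + 1)*(k**2 + k + 1)/8.
So s_k = (B(k−1)f/C)·t_k = (k*(2*k + 1)*(k**2 + k + 1)/(8*k**3 + 21*k**2 + 23*k + 9))·t_k = k*(2*k**3 + 3*k**2 + 3*k + 1).
s_(k+1) − s_k = 8*k**3 + 21*k**2 + 23*k + 9 = t_k.
Sum = s_(11) − s_(3); s_(11) = 33649, s_(3) = 273 ⇒ 33376.

Σ = 33376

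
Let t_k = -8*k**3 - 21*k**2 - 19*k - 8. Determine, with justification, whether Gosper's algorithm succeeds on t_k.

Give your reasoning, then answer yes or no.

Ratio r(k) = (8*k**3 + 45*k**2 + 85*k + 56)/(8*k**3 + 21*k**2 + 19*k + 8).
Normal form (A,B,C) = (1, 1, k**3 + 21*k**2/8 + 19*k/8 + 1).
Set up (1)·f(k+1) − (1)·f(k) − (k**3 + 21*k**2/8 + 19*k/8 + 1) = 0.
From deg A=0, deg B=0, deg C=3: d=4.
Coefficient equations give f(k) = k*(2*k**3 + 3*k**2 + k + 2)/8.
Then R = B(k−1)f/C = k*(2*k**3 + 3*k**2 + k + 2)/(8*k**3 + 21*k**2 + 19*k + 8), so s_k = R(k)·t_k = k*(-2*k**3 - 3*k**2 - k - 2).
Δs = -8*k**3 - 21*k**2 - 19*k - 8, as required.

Yes. s_k = k*(-2*k**3 - 3*k**2 - k - 2).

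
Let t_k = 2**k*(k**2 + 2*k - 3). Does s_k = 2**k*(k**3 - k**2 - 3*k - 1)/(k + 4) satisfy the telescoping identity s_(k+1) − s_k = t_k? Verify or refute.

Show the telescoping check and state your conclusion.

Invalid: residual 3*2**k*(-k**3 - 5*k**2 - 7*k + 11)/(k**2 + 9*k + 20) ≠ 0.

s_(k+1) = 2**(k + 1)*(k**3 + 2*k**2 - 2*k - 4)/(k + 5)
s_(k+1) − s_k = 2**k*(k**4 + 8*k**3 + 20*k**2 - 8*k - 27)/(k**2 + 9*k + 20)
(s_(k+1) − s_k) − t_k = 3*2**k*(-k**3 - 5*k**2 - 7*k + 11)/(k**2 + 9*k + 20)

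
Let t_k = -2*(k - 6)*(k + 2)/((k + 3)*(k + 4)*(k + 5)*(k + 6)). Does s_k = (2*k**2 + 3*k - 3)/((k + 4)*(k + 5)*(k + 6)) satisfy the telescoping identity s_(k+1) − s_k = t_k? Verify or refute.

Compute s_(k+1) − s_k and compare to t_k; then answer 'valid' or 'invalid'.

s_(k+1) = (3*k + 2*(k + 1)**2)/((k + 5)*(k + 6)*(k + 7))
s_(k+1) − s_k = (-2*k**2 + 12*k + 29)/(k**4 + 22*k**3 + 179*k**2 + 638*k + 840)
(s_(k+1) − s_k) − t_k = 3*(4*k**2 - 5*k - 27)/(k**5 + 25*k**4 + 245*k**3 + 1175*k**2 + 2754*k + 2520)

Invalid: residual 3*(4*k**2 - 5*k - 27)/(k**5 + 25*k**4 + 245*k**3 + 1175*k**2 + 2754*k + 2520) ≠ 0.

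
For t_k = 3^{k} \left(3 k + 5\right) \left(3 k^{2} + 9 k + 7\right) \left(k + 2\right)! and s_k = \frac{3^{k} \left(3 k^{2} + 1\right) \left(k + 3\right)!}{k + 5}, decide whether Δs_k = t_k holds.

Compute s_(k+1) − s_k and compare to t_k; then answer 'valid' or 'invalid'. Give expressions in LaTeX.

Invalid: residual - \frac{2 \cdot 3^{k} \left(9 k^{4} + 87 k^{3} + 273 k^{2} + 365 k + 174\right) \left(k + 2\right)!}{\left(k + 5\right) \left(k + 6\right)} ≠ 0.

s_(k+1) = 3**(k + 1)*(3*k**2 + 6*k + 4)*factorial(k + 4)/(k + 6)
s_(k+1) − s_k = 3**k*(9*k**4 + 96*k**3 + 336*k**2 + 467*k + 234)*factorial(k + 3)/((k + 5)*(k + 6))
(s_(k+1) − s_k) − t_k = -2*3**k*(9*k**4 + 87*k**3 + 273*k**2 + 365*k + 174)*factorial(k + 2)/((k + 5)*(k + 6))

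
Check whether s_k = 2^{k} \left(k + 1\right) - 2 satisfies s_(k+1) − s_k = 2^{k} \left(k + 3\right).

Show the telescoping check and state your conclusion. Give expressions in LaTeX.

Valid — Δs_k = t_k.

s_(k+1) = 2*2**k*(k + 2) - 2
s_(k+1) − s_k = 2**k*(k + 3)
(s_(k+1) − s_k) − t_k = 0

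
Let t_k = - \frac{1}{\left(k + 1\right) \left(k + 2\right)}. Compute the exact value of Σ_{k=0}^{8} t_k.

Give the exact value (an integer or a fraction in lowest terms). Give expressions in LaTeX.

Σ = -9/10

t_(k+1)/t_k = (k + 1)/(k + 3).
Normal form (A,B,C) = (k + 1, k + 3, 1).
Key eq: (k + 1)·f(k+1) = (k + 2)·f(k) + (1).
d = 1 from the (1,1,0) case.
Coefficient equations give f(k) = k.
Then R = B(k−1)f/C = k*(k + 2), so s_k = R(k)·t_k = -k/(k + 1).
Δs = -1/(k**2 + 3*k + 2), as required.
Evaluate s at k=9 and k=0: -9/10 and 0; difference -9/10.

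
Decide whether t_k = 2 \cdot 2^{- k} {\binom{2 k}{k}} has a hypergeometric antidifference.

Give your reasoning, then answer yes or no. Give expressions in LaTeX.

Step 1: r(k) = (2*k + 1)/(k + 1).
Take A(k)=2*k + 1, B(k)=k + 1, C(k)=1.
f must satisfy (2*k + 1)·f(k+1) − (k)·f(k) = 1.
Degrees (1,1,0) ⇒ d ≤ -1.
Bound -1 < 0, so the key equation has no polynomial solution.

No; the degree bound rules out any f.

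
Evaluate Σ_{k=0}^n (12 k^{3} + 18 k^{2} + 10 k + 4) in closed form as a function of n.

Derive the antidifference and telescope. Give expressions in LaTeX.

Compute t_(k+1)/t_k: get (6*k**3 + 27*k**2 + 41*k + 22)/(6*k**3 + 9*k**2 + 5*k + 2).
Normal form (A,B,C) = (1, 1, k**3 + 3*k**2/2 + 5*k/6 + 1/3).
Key eq: (1)·f(k+1) = (1)·f(k) + (k**3 + 3*k**2/2 + 5*k/6 + 1/3).
Bound: deg f ≤ 4.
Coefficient equations give f(k) = k*(k + 1)*(3*k**2 - 3*k + 2)/12.
So s_k = (B(k−1)f/C)·t_k = (k*(3*k**2 - 3*k + 2)/(2*(6*k**2 + 3*k + 2)))·t_k = k*(3*k**3 - k + 2).
s_(k+1) − s_k = 12*k**3 + 18*k**2 + 10*k + 4 = t_k.
Σ_(k=0)^n t_k = s_(n+1) − s_(0) = (3*n**4 + 12*n**3 + 17*n**2 + 12*n + 4) − (0), i.e. 3*n**4 + 12*n**3 + 17*n**2 + 12*n + 4.

S(n) = 3 n^{4} + 12 n^{3} + 17 n^{2} + 12 n + 4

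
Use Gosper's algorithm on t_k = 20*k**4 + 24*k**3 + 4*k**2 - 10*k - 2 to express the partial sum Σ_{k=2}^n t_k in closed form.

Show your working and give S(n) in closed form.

r(k) = (10*k**4 + 52*k**3 + 98*k**2 + 75*k + 18)/(10*k**4 + 12*k**3 + 2*k**2 - 5*k - 1) after simplifying.
A = 1, B = 1, C = k**4 + 6*k**3/5 + k**2/5 - k/2 - 1/10.
Need (1)·f(k+1) − (1)·f(k) = k**4 + 6*k**3/5 + k**2/5 - k/2 - 1/10.
d = 5 from the (0,0,4) case.
Coefficient equations give f(k) = k*(4*k**4 - 4*k**3 - 4*k**2 - k + 3)/20.
Certificate R = B(k−1)f/C = k*(4*k**4 - 4*k**3 - 4*k**2 - k + 3)/(2*(5*k + 1)*(2*k**3 + 2*k**2 - 1)) gives s_k = k*(4*k**4 - 4*k**3 - 4*k**2 - k + 3).
Δs = 20*k**4 + 24*k**3 + 4*k**2 - 10*k - 2, as required.
Evaluate: s_(n+1) = 4*n**5 + 16*n**4 + 20*n**3 + 3*n**2 - 7*n - 2; subtract s_(2) = 34 ⇒ S(n) = 4*n**5 + 16*n**4 + 20*n**3 + 3*n**2 - 7*n - 36.

S(n) = 4*n**5 + 16*n**4 + 20*n**3 + 3*n**2 - 7*n - 36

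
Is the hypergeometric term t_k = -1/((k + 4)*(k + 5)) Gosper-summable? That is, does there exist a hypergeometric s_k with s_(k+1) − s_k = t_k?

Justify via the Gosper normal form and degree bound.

Step 1: r(k) = (k + 4)/(k + 6).
A = k + 4, B = k + 6, C = 1.
f must satisfy (k + 4)·f(k+1) − (k + 5)·f(k) = 1.
d = 1 from the (1,1,0) case.
Coefficient equations give f(k) = k/4.
Then R = B(k−1)f/C = k*(k + 5)/4, so s_k = R(k)·t_k = -k/(4*k + 16).
Δs = -1/(k**2 + 9*k + 20), as required.

Yes. s_k = -k/(4*k + 16).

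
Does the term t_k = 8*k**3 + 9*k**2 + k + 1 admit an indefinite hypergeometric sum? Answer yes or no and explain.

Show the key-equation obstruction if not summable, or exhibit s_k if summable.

Yes. s_k = k*(2*k**3 - k**2 - 2*k + 2).

Step 1: r(k) = (8*k**3 + 33*k**2 + 43*k + 19)/(8*k**3 + 9*k**2 + k + 1).
Factor: A=1; B=1; C=k**3 + 9*k**2/8 + k/8 + 1/8.
Solve (1)·f(k+1) − (1)·f(k) = k**3 + 9*k**2/8 + k/8 + 1/8.
Bound: deg f ≤ 4.
Solving with deg f ≤ 4: f(k) = k*(2*k**3 - k**2 - 2*k + 2)/8.
R(k) = B(k−1)·f(k)/C(k) = k*(2*k**3 - k**2 - 2*k + 2)/(8*k**3 + 9*k**2 + k + 1); s_k = R·t_k = k*(2*k**3 - k**2 - 2*k + 2).
Δs = 8*k**3 + 9*k**2 + k + 1, as required.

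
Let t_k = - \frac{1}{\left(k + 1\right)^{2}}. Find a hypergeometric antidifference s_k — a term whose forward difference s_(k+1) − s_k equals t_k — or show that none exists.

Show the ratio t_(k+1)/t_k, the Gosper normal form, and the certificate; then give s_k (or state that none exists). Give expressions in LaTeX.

The ratio is (k + 1)**2/(k + 2)**2.
Factor: A=k**2 + 2*k + 1; B=k**2 + 4*k + 4; C=1.
f must satisfy (k**2 + 2*k + 1)·f(k+1) − (k**2 + 2*k + 1)·f(k) = 1.
Degrees (2,2,0) ⇒ d ≤ 0.
f = c0 ⇒ A·f(k+1) − B(k−1)·f(k) − C = -1. The system {-1 = 0} is inconsistent; no antidifference.

no hypergeometric antidifference exists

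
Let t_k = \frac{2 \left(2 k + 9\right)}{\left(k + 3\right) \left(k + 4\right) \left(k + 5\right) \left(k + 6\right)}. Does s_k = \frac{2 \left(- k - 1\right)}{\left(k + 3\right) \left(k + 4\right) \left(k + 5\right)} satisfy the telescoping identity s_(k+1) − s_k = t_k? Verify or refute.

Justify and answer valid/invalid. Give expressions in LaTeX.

Invalid: residual - \frac{18}{k^{4} + 18 k^{3} + 119 k^{2} + 342 k + 360} ≠ 0.

s_(k+1) = 2*(-k - 2)/((k + 4)*(k + 5)*(k + 6))
s_(k+1) − s_k = 4*k/(k**4 + 18*k**3 + 119*k**2 + 342*k + 360)
(s_(k+1) − s_k) − t_k = -18/(k**4 + 18*k**3 + 119*k**2 + 342*k + 360)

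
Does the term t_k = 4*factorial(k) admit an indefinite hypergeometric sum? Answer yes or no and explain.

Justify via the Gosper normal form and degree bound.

No; the degree bound rules out any f.

The ratio is k + 1.
Factor: A=k + 1; B=1; C=1.
f must satisfy (k + 1)·f(k+1) − (1)·f(k) = 1.
Degrees (1,0,0) ⇒ d ≤ -1.
Bound -1 < 0, so the key equation has no polynomial solution.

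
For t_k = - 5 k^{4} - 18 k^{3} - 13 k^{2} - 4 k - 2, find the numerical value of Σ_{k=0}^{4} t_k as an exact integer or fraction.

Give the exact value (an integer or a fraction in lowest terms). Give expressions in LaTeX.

Σ = -4010

r(k) = (5*k**4 + 38*k**3 + 97*k**2 + 104*k + 42)/(5*k**4 + 18*k**3 + 13*k**2 + 4*k + 2) after simplifying.
Normal form (A,B,C) = (1, 1, k**4 + 18*k**3/5 + 13*k**2/5 + 4*k/5 + 2/5).
f must satisfy (1)·f(k+1) − (1)·f(k) = k**4 + 18*k**3/5 + 13*k**2/5 + 4*k/5 + 2/5.
deg f ≤ 5 (via 0,0,4).
Solving with deg f ≤ 5: f(k) = k*(k**4 + 2*k**3 - 3*k**2 + 2)/5.
R(k) = B(k−1)·f(k)/C(k) = k*(k**4 + 2*k**3 - 3*k**2 + 2)/(5*k**4 + 18*k**3 + 13*k**2 + 4*k + 2); s_k = R·t_k = k*(-k**4 - 2*k**3 + 3*k**2 - 2).
s_(k+1) − s_k = -5*k**4 - 18*k**3 - 13*k**2 - 4*k - 2 = t_k.
Σ_(k=0)^(4) t_k = s_(5) − s_(0) = -4010 − (0) = -4010.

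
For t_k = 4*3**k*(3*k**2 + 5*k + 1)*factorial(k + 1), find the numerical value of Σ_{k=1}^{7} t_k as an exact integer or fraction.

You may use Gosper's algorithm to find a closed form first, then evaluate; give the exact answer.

Ratio r(k) = 3*(3*k**3 + 17*k**2 + 31*k + 18)/(3*k**2 + 5*k + 1).
Factor: A=3*k + 6; B=1; C=k**2 + 5*k/3 + 1/3.
Solve (3*k + 6)·f(k+1) − (1)·f(k) = k**2 + 5*k/3 + 1/3.
Bound: deg f ≤ 1.
A polynomial solution: f(k) = (k - 1)/3.
Get s_k = R·t_k = 4*3**k*(k - 1)*factorial(k + 1) with R(k) = B(k−1)f(k)/C(k) = (k - 1)/(3*k**2 + 5*k + 1).
Check: Δs_k = 4*3**k*(3*k**2 + 5*k + 1)*factorial(k + 1). ✓
Evaluate s at k=8 and k=1: 66663959040 and 0; difference 66663959040.

Σ = 66663959040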